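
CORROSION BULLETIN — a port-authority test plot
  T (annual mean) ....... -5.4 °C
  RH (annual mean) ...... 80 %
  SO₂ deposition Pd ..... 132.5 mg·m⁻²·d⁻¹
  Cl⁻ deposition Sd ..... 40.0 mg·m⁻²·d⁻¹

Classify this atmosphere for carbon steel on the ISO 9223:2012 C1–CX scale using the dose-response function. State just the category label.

carbon steel: T≤10 °C ⇒ hinge +0.150·(-5.4−10) = -2.3100
  Pd branch = 1.77·Pd^0.52·e^(0.02·RH+f) = 11.05 μm/a
  Cl⁻ term: 0.102·40.0^0.62·exp(0.033·80+0.04·-5.4) = 11.34
  r_corr = 11.05 + 11.34 = 22.39 μm/a
ISO 9223 Table 2 (carbon steel): 1.3 < 22.4 ≤ 25 μm/a ⇒ C2

C2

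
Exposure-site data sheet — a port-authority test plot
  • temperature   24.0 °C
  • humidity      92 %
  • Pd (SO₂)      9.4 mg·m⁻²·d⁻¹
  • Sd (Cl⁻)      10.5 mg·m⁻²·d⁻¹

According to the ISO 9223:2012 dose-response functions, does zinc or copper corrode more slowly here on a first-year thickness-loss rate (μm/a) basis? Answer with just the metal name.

zinc: temperature factor f = -0.071·(14.0) = -0.9940
  SO₂ term: 0.0129·9.4^0.44·exp(0.046·92-0.9940) = 0.8811
  Cl⁻ term: 0.0175·10.5^0.57·exp(0.008·92+0.085·24.0) = 1.073
  r_corr = 0.8811 + 1.073 = 1.954 μm/a
copper: T>10 °C ⇒ hinge -0.080·(24.0−10) = -1.1200
  Pd branch = 0.0053·Pd^0.26·e^(0.059·RH+f) = 0.7051 μm/a
  Cl⁻ term: 0.01025·10.5^0.27·exp(0.036·92+0.049·24.0) = 1.72
  r_corr = 0.7051 + 1.72 = 2.425 μm/a
Ordering by μm/a: copper (2.43) > zinc (1.95)

zinc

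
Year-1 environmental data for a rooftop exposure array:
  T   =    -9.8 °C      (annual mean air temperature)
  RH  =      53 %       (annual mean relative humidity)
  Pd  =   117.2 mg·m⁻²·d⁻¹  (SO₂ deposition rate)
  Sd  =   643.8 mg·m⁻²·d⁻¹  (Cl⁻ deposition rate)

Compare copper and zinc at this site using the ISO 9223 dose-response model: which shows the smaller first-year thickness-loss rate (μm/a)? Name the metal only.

copper

copper: temperature factor f = +0.126·(-19.8) = -2.4948
  sulphur-dioxide contribution → 0.03442 μm/a
  chloride contribution → 0.245 μm/a
  ⇒ r_corr(copper) = 0.2794 μm/a
zinc: temperature factor f = +0.038·(-19.8) = -0.7524
  sulphur-dioxide contribution → 0.5662 μm/a
  chloride contribution → 0.4639 μm/a
  ⇒ r_corr(zinc) = 1.03 μm/a
Ordering by μm/a: zinc (1.03) > copper (0.279)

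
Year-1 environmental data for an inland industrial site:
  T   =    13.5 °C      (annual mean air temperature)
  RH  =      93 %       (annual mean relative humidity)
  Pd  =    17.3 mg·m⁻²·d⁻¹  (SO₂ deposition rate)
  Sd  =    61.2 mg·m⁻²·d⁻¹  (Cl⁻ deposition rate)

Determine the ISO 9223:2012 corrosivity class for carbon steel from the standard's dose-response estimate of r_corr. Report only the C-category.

carbon steel: T>10 °C ⇒ hinge -0.054·(13.5−10) = -0.1890
  SO₂ term: 1.77·17.3^0.52·exp(0.02·93-0.1890) = 41.44
  Sd branch = 0.102·Sd^0.62·e^(0.033·RH+0.04·T) = 48.28 μm/a
  sum: 41.44 + 48.28 → r_corr = 89.72 μm/a
89.7 μm/a falls in (80, 200] for carbon steel → category C5

C5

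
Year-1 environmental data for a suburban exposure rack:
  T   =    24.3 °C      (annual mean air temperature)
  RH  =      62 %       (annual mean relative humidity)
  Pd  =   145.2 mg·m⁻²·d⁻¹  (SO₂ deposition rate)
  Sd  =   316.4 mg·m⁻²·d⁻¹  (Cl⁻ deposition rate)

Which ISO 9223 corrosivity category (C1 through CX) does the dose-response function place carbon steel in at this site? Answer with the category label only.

C5

carbon steel: temperature factor f = -0.054·(14.3) = -0.7722
  Pd branch = 1.77·Pd^0.52·e^(0.02·RH+f) = 37.61 μm/a
  Sd branch = 0.102·Sd^0.62·e^(0.033·RH+0.04·T) = 74.04 μm/a
  sum: 37.61 + 74.04 → r_corr = 111.7 μm/a
112 μm/a falls in (80, 200] for carbon steel → category C5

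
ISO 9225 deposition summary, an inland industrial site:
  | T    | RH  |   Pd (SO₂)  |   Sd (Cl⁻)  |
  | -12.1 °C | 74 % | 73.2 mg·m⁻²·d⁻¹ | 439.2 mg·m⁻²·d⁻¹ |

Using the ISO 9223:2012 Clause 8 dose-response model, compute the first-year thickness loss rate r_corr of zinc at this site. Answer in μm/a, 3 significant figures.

zinc: T≤10 °C ⇒ hinge +0.038·(-12.1−10) = -0.8398
  sulphur-dioxide contribution → 1.108 μm/a
  chloride contribution → 0.3629 μm/a
  ⇒ r_corr(zinc) = 1.471 μm/a

r_corr = 1.47 μm/a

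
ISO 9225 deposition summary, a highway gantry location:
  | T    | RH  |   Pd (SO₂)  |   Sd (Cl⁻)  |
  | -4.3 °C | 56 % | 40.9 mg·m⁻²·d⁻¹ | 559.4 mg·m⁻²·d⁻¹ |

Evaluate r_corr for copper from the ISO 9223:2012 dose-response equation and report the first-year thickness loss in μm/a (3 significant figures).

r_corr = 0.407 μm/a

copper: T≤10 °C ⇒ hinge +0.126·(-4.3−10) = -1.8018
  Pd branch = 0.0053·Pd^0.26·e^(0.059·RH+f) = 0.06248 μm/a
  Cl⁻ term: 0.01025·559.4^0.27·exp(0.036·56+0.049·-4.3) = 0.3441
  sum: 0.06248 + 0.3441 → r_corr = 0.4065 μm/a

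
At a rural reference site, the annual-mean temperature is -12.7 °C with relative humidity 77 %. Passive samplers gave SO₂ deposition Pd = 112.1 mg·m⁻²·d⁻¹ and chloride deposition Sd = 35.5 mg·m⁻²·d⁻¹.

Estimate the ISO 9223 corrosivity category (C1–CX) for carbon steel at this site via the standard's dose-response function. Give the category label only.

C2

carbon steel: T≤10 °C ⇒ hinge +0.150·(-12.7−10) = -3.4050
  Pd branch = 1.77·Pd^0.52·e^(0.02·RH+f) = 3.19 μm/a
  Sd branch = 0.102·Sd^0.62·e^(0.033·RH+0.04·T) = 7.123 μm/a
  r_corr = 3.19 + 7.123 = 10.31 μm/a
10.3 μm/a falls in (1.3, 25] for carbon steel → category C2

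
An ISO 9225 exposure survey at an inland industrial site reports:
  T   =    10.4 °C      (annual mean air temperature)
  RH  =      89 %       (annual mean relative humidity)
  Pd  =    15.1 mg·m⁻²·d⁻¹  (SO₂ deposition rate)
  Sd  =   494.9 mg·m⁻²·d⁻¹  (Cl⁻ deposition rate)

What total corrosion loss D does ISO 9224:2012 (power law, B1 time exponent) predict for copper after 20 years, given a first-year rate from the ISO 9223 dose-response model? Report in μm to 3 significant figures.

D(20) = 31.2 μm

copper: f(T) = -0.080·(T−10) [T>10 °C] = -0.0320
  sulphur-dioxide contribution → 1.983 μm/a
  chloride contribution → 2.244 μm/a
  ⇒ r_corr(copper) = 4.227 μm/a
ISO 9224: D(t) = r_corr · t^b with b = 0.667 (copper, B1)
  D(20) = 4.227 × 20^0.667 = 4.227 × 7.375 = 31.18 μm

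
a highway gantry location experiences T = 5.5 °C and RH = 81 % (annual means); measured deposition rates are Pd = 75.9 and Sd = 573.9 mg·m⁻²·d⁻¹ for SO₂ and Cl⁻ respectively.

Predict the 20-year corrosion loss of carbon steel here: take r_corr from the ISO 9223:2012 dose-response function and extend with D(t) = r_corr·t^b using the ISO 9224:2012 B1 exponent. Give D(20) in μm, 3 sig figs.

D(20) = 660 μm

carbon steel: temperature factor f = +0.150·(-4.5) = -0.6750
  sulphur-dioxide contribution → 43.26 μm/a
  chloride contribution → 94.51 μm/a
  ⇒ r_corr(carbon steel) = 137.8 μm/a
ISO 9224: D(t) = r_corr · t^b with b = 0.523 (carbon steel, B1)
  D(20) = 137.8 × 20^0.523 = 137.8 × 4.791 = 660.1 μm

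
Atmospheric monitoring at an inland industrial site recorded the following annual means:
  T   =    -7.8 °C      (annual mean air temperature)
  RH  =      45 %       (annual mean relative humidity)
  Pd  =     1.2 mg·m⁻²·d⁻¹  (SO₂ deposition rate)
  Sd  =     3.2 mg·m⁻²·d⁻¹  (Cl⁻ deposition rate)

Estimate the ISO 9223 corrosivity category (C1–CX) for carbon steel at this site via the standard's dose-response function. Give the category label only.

C1

carbon steel: temperature factor f = +0.150·(-17.8) = -2.6700
  sulphur-dioxide contribution → 0.3315 μm/a
  chloride contribution → 0.678 μm/a
  total first-year rate 1.009 μm/a
1.01 μm/a falls in (0, 1.3] for carbon steel → category C1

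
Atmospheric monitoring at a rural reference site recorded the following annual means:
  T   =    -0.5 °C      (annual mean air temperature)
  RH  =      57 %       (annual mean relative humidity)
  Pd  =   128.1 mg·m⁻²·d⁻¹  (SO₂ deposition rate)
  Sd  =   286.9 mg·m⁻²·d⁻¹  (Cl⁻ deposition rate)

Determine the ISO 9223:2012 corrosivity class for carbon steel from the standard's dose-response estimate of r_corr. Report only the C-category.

carbon steel: f(T) = +0.150·(T−10) [T≤10 °C] = -1.5750
  sulphur-dioxide contribution → 14.29 μm/a
  chloride contribution → 21.91 μm/a
  total first-year rate 36.2 μm/a
Category bounds: 25…50 μm/a bracket r_corr ⇒ C3

C3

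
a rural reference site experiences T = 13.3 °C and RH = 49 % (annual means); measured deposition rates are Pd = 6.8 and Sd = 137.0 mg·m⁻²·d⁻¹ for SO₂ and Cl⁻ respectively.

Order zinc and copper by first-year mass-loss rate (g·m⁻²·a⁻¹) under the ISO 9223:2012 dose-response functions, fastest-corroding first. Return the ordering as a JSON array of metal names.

["zinc", "copper"]

zinc: temperature factor f = -0.071·(3.3) = -0.2343
  Pd branch = 0.0129·Pd^0.44·e^(0.046·RH+f) = 0.226 μm/a
  Cl⁻ term: 0.0175·137.0^0.57·exp(0.008·49+0.085·13.3) = 1.325
  sum: 0.226 + 1.325 → r_corr = 1.551 μm/a
  mass loss = 1.551 μm/a × 7.14 g/cm³ = 11.07 g·m⁻²·a⁻¹
copper: T>10 °C ⇒ hinge -0.080·(13.3−10) = -0.2640
  Pd branch = 0.0053·Pd^0.26·e^(0.059·RH+f) = 0.1207 μm/a
  Cl⁻ term: 0.01025·137.0^0.27·exp(0.036·49+0.049·13.3) = 0.4333
  r_corr = 0.1207 + 0.4333 = 0.554 μm/a
  mass loss = 0.554 μm/a × 8.96 g/cm³ = 4.963 g·m⁻²·a⁻¹
Ordering by g·m⁻²·a⁻¹: zinc (11.1) > copper (4.96)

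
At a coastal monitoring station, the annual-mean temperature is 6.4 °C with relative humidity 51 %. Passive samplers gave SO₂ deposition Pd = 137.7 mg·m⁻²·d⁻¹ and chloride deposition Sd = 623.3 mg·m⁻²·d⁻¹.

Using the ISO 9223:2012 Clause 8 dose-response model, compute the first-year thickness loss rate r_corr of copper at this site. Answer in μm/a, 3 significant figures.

r_corr = 0.745 μm/a

copper: temperature factor f = +0.126·(-3.6) = -0.4536
  sulphur-dioxide contribution → 0.2456 μm/a
  chloride contribution → 0.4999 μm/a
  total first-year rate 0.7454 μm/a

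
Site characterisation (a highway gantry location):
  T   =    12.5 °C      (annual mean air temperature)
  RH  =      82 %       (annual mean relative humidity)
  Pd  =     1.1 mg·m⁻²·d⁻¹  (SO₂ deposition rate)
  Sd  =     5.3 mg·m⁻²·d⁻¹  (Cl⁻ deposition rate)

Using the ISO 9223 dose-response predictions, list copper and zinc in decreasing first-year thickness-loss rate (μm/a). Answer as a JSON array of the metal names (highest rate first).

copper: T>10 °C ⇒ hinge -0.080·(12.5−10) = -0.2000
  SO₂ term: 0.0053·1.1^0.26·exp(0.059·82-0.2000) = 0.5614
  Sd branch = 0.01025·Sd^0.27·e^(0.036·RH+0.049·T) = 0.568 μm/a
  r_corr = 0.5614 + 0.568 = 1.129 μm/a
zinc: f(T) = -0.071·(T−10) [T>10 °C] = -0.1775
  SO₂ term: 0.0129·1.1^0.44·exp(0.046·82-0.1775) = 0.4896
  Cl⁻ term: 0.0175·5.3^0.57·exp(0.008·82+0.085·12.5) = 0.2525
  r_corr = 0.4896 + 0.2525 = 0.7421 μm/a
Ordering by μm/a: copper (1.13) > zinc (0.742)

["copper", "zinc"]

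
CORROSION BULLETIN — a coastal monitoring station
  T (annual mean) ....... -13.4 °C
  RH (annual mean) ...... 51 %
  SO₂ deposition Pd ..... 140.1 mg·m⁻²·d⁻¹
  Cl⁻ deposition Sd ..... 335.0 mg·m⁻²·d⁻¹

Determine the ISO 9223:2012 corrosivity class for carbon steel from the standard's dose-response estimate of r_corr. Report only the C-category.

C2

carbon steel: f(T) = +0.150·(T−10) [T≤10 °C] = -3.5100
  Pd branch = 1.77·Pd^0.52·e^(0.02·RH+f) = 1.917 μm/a
  Sd branch = 0.102·Sd^0.62·e^(0.033·RH+0.04·T) = 11.81 μm/a
  r_corr = 1.917 + 11.81 = 13.73 μm/a
Category bounds: 1.3…25 μm/a bracket r_corr ⇒ C2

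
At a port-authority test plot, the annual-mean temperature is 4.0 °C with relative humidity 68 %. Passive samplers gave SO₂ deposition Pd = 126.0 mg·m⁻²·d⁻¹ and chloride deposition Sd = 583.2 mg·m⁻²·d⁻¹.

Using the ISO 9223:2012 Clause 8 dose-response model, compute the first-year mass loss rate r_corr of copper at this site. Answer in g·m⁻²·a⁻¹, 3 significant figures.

copper: temperature factor f = +0.126·(-6.0) = -0.7560
  SO₂ term: 0.0053·126.0^0.26·exp(0.059·68-0.7560) = 0.4835
  Cl⁻ term: 0.01025·583.2^0.27·exp(0.036·68+0.049·4.0) = 0.805
  sum: 0.4835 + 0.805 → r_corr = 1.288 μm/a
Convert to mass loss: 1.288 μm/a × 8.96 g/cm³ = 11.54 g·m⁻²·a⁻¹

r_corr = 11.5 g·m⁻²·a⁻¹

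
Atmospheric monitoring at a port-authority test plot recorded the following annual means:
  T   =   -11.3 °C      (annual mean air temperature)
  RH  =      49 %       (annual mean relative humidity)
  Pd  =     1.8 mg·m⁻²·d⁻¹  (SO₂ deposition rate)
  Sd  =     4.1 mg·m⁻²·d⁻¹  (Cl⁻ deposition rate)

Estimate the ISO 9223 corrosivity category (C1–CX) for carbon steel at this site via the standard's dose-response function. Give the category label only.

C1

carbon steel: T≤10 °C ⇒ hinge +0.150·(-11.3−10) = -3.1950
  sulphur-dioxide contribution → 0.2623 μm/a
  chloride contribution → 0.7843 μm/a
  total first-year rate 1.047 μm/a
ISO 9223 Table 2 (carbon steel): 0 < 1.05 ≤ 1.3 μm/a ⇒ C1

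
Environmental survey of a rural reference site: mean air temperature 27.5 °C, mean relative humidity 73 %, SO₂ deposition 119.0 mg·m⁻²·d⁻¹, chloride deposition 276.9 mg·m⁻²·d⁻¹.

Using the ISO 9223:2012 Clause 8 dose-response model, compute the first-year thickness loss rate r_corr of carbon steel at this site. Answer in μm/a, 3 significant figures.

carbon steel: temperature factor f = -0.054·(17.5) = -0.9450
  SO₂ term: 1.77·119.0^0.52·exp(0.02·73-0.9450) = 35.56
  Sd branch = 0.102·Sd^0.62·e^(0.033·RH+0.04·T) = 111.4 μm/a
  sum: 35.56 + 111.4 → r_corr = 146.9 μm/a

r_corr = 147 μm/a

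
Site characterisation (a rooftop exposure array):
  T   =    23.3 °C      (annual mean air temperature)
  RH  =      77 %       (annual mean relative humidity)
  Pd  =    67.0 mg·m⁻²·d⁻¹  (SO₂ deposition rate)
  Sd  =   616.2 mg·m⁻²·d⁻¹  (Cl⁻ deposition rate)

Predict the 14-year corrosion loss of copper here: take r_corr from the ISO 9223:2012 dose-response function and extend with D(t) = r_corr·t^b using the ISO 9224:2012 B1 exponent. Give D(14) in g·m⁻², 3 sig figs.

copper: f(T) = -0.080·(T−10) [T>10 °C] = -1.0640
  sulphur-dioxide contribution → 0.5128 μm/a
  chloride contribution → 2.908 μm/a
  ⇒ r_corr(copper) = 3.421 μm/a
Long-term exponent b (ISO 9224 Table 2, B1) = 0.667
  D(14) = 3.421 × 14^0.667 = 3.421 × 5.814 = 19.89 μm
  Mass loss = 19.89 μm × 8.96 g/cm³ = 178.2 g·m⁻²

D(14) = 178 g·m⁻²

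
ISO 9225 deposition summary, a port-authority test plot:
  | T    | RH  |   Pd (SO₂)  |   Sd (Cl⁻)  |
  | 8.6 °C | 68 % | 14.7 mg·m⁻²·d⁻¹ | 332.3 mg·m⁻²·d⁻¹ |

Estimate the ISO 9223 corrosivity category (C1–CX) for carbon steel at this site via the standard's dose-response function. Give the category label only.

carbon steel: T≤10 °C ⇒ hinge +0.150·(8.6−10) = -0.2100
  Pd branch = 1.77·Pd^0.52·e^(0.02·RH+f) = 22.62 μm/a
  Sd branch = 0.102·Sd^0.62·e^(0.033·RH+0.04·T) = 49.65 μm/a
  sum: 22.62 + 49.65 → r_corr = 72.26 μm/a
72.3 μm/a falls in (50, 80] for carbon steel → category C4

C4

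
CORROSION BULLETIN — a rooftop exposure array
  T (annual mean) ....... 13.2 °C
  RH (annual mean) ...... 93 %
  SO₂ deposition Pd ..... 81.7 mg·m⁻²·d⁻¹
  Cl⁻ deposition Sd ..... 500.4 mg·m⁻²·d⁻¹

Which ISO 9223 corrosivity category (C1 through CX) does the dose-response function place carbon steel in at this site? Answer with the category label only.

carbon steel: f(T) = -0.054·(T−10) [T>10 °C] = -0.1728
  sulphur-dioxide contribution → 94.42 μm/a
  chloride contribution → 175.5 μm/a
  ⇒ r_corr(carbon steel) = 269.9 μm/a
ISO 9223 Table 2 (carbon steel): 200 < 270 ≤ 700 μm/a ⇒ CX

CX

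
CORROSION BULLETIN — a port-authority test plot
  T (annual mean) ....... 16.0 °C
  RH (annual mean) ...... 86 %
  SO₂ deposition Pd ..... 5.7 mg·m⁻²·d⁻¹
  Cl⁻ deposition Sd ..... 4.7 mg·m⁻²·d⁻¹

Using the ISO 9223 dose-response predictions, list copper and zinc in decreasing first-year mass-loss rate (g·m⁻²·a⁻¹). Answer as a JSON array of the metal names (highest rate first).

["copper", "zinc"]

copper: T>10 °C ⇒ hinge -0.080·(16.0−10) = -0.4800
  sulphur-dioxide contribution → 0.824 μm/a
  chloride contribution → 0.7538 μm/a
  ⇒ r_corr(copper) = 1.578 μm/a
  mass loss = 1.578 μm/a × 8.96 g/cm³ = 14.14 g·m⁻²·a⁻¹
zinc: temperature factor f = -0.071·(6.0) = -0.4260
  sulphur-dioxide contribution → 0.9467 μm/a
  chloride contribution → 0.3278 μm/a
  ⇒ r_corr(zinc) = 1.275 μm/a
  mass loss = 1.275 μm/a × 7.14 g/cm³ = 9.1 g·m⁻²·a⁻¹
Ordering by g·m⁻²·a⁻¹: copper (14.1) > zinc (9.1)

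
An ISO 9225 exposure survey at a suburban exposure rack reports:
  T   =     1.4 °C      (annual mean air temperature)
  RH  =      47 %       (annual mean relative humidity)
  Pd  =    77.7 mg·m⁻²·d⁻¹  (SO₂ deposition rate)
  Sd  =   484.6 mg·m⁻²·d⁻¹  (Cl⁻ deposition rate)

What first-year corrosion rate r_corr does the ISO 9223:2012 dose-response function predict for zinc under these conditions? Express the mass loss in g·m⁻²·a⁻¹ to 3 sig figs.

r_corr = 10.9 g·m⁻²·a⁻¹

zinc: f(T) = +0.038·(T−10) [T≤10 °C] = -0.3268
  SO₂ term: 0.0129·77.7^0.44·exp(0.046·47-0.3268) = 0.5488
  Sd branch = 0.0175·Sd^0.57·e^(0.008·RH+0.085·T) = 0.9743 μm/a
  r_corr = 0.5488 + 0.9743 = 1.523 μm/a
Convert to mass loss: 1.523 μm/a × 7.14 g/cm³ = 10.87 g·m⁻²·a⁻¹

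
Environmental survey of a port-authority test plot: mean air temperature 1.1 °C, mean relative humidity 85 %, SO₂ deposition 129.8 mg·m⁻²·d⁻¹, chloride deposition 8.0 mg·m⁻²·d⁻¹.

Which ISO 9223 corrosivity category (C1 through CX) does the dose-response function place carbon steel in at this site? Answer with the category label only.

carbon steel: f(T) = +0.150·(T−10) [T≤10 °C] = -1.3350
  sulphur-dioxide contribution → 32.02 μm/a
  chloride contribution → 6.395 μm/a
  ⇒ r_corr(carbon steel) = 38.41 μm/a
38.4 μm/a falls in (25, 50] for carbon steel → category C3

C3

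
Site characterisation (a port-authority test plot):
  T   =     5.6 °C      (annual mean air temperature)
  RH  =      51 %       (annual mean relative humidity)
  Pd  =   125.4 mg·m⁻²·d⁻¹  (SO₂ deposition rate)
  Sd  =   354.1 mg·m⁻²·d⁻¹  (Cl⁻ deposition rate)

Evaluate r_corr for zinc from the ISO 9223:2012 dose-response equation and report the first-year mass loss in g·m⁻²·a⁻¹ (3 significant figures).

zinc: f(T) = +0.038·(T−10) [T≤10 °C] = -0.1672
  SO₂ term: 0.0129·125.4^0.44·exp(0.046·51-0.1672) = 0.9552
  Cl⁻ term: 0.0175·354.1^0.57·exp(0.008·51+0.085·5.6) = 1.202
  r_corr = 0.9552 + 1.202 = 2.157 μm/a
Convert to mass loss: 2.157 μm/a × 7.14 g/cm³ = 15.4 g·m⁻²·a⁻¹

r_corr = 15.4 g·m⁻²·a⁻¹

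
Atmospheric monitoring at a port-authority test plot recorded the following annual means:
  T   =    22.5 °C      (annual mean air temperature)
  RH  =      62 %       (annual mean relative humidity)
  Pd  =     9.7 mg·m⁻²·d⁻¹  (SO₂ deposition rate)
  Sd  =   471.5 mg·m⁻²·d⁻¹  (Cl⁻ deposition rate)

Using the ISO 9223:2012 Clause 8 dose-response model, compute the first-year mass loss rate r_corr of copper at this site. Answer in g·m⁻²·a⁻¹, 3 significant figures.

copper: temperature factor f = -0.080·(12.5) = -1.0000
  Pd branch = 0.0053·Pd^0.26·e^(0.059·RH+f) = 0.1365 μm/a
  Sd branch = 0.01025·Sd^0.27·e^(0.036·RH+0.049·T) = 1.516 μm/a
  sum: 0.1365 + 1.516 → r_corr = 1.653 μm/a
Convert to mass loss: 1.653 μm/a × 8.96 g/cm³ = 14.81 g·m⁻²·a⁻¹

r_corr = 14.8 g·m⁻²·a⁻¹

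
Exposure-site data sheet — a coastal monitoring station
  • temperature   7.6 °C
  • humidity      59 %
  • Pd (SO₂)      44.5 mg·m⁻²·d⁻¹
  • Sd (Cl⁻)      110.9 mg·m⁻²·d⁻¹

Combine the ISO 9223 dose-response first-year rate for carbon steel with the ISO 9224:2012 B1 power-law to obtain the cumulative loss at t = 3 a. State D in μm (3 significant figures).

carbon steel: f(T) = +0.150·(T−10) [T≤10 °C] = -0.3600
  Pd branch = 1.77·Pd^0.52·e^(0.02·RH+f) = 28.92 μm/a
  Cl⁻ term: 0.102·110.9^0.62·exp(0.033·59+0.04·7.6) = 17.95
  sum: 28.92 + 17.95 → r_corr = 46.87 μm/a
ISO 9224: D(t) = r_corr · t^b with b = 0.523 (carbon steel, B1)
  D(3) = 46.87 × 3^0.523 = 46.87 × 1.776 = 83.26 μm

D(3) = 83.3 μm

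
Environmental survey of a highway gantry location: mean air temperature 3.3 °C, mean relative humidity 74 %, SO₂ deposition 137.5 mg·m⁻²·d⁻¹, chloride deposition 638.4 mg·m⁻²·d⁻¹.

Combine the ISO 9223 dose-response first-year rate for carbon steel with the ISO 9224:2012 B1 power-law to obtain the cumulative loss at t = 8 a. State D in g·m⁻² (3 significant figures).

carbon steel: T≤10 °C ⇒ hinge +0.150·(3.3−10) = -1.0050
  sulphur-dioxide contribution → 36.83 μm/a
  chloride contribution → 73.39 μm/a
  ⇒ r_corr(carbon steel) = 110.2 μm/a
ISO 9224: D(t) = r_corr · t^b with b = 0.523 (carbon steel, B1)
  D(8) = 110.2 × 8^0.523 = 110.2 × 2.967 = 327 μm
  Mass loss = 327 μm × 7.85 g/cm³ = 2567 g·m⁻²

D(8) = 2.57e+03 g·m⁻²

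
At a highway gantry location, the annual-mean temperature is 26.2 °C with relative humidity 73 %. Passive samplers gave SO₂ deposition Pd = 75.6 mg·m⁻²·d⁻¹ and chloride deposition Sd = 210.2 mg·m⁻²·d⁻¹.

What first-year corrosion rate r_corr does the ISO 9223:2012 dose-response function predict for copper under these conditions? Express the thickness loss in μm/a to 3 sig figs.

copper: temperature factor f = -0.080·(16.2) = -1.2960
  Pd branch = 0.0053·Pd^0.26·e^(0.059·RH+f) = 0.3314 μm/a
  Sd branch = 0.01025·Sd^0.27·e^(0.036·RH+0.049·T) = 2.171 μm/a
  sum: 0.3314 + 2.171 → r_corr = 2.503 μm/a

r_corr = 2.50 μm/a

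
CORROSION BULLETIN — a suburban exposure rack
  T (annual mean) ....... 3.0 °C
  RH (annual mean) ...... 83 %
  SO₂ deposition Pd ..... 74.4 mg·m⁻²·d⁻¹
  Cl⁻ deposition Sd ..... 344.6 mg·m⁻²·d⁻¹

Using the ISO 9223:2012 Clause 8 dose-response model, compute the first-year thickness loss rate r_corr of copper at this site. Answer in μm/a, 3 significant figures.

r_corr = 2.04 μm/a

copper: T≤10 °C ⇒ hinge +0.126·(3.0−10) = -0.8820
  SO₂ term: 0.0053·74.4^0.26·exp(0.059·83-0.8820) = 0.9007
  Cl⁻ term: 0.01025·344.6^0.27·exp(0.036·83+0.049·3.0) = 1.141
  sum: 0.9007 + 1.141 → r_corr = 2.042 μm/a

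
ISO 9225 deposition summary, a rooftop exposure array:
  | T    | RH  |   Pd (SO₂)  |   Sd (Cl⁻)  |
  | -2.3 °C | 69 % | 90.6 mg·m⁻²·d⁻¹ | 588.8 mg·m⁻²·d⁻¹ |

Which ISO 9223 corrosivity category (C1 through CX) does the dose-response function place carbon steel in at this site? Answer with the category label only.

carbon steel: T≤10 °C ⇒ hinge +0.150·(-2.3−10) = -1.8450
  sulphur-dioxide contribution → 11.58 μm/a
  chloride contribution → 47.31 μm/a
  ⇒ r_corr(carbon steel) = 58.89 μm/a
Category bounds: 50…80 μm/a bracket r_corr ⇒ C4

C4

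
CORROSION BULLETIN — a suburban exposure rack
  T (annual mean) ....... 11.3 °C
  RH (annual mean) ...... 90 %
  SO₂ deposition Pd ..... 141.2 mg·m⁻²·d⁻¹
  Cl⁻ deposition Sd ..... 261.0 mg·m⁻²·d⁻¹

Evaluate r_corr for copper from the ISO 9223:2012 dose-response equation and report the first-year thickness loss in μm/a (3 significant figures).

copper: T>10 °C ⇒ hinge -0.080·(11.3−10) = -0.1040
  sulphur-dioxide contribution → 3.501 μm/a
  chloride contribution → 2.046 μm/a
  ⇒ r_corr(copper) = 5.546 μm/a

r_corr = 5.55 μm/a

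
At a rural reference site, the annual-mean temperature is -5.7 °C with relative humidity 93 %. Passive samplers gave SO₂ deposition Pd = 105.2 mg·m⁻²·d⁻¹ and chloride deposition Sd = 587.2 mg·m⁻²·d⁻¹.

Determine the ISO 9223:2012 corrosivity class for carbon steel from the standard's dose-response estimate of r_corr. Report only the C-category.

C5

carbon steel: temperature factor f = +0.150·(-15.7) = -2.3550
  SO₂ term: 1.77·105.2^0.52·exp(0.02·93-2.3550) = 12.15
  Sd branch = 0.102·Sd^0.62·e^(0.033·RH+0.04·T) = 91.01 μm/a
  sum: 12.15 + 91.01 → r_corr = 103.2 μm/a
ISO 9223 Table 2 (carbon steel): 80 < 103 ≤ 200 μm/a ⇒ C5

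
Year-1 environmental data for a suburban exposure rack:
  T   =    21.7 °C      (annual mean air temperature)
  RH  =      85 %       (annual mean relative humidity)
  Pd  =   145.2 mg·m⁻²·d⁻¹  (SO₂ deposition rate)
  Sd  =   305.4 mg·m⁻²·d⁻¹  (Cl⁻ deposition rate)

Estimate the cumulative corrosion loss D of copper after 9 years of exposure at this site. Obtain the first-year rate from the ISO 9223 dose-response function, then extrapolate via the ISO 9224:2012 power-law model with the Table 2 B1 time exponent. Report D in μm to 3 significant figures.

D(9) = 17.8 μm

copper: T>10 °C ⇒ hinge -0.080·(21.7−10) = -0.9360
  SO₂ term: 0.0053·145.2^0.26·exp(0.059·85-0.9360) = 1.143
  Sd branch = 0.01025·Sd^0.27·e^(0.036·RH+0.049·T) = 2.967 μm/a
  r_corr = 1.143 + 2.967 = 4.11 μm/a
Long-term exponent b (ISO 9224 Table 2, B1) = 0.667
  D(9) = 4.11 × 9^0.667 = 4.11 × 4.33 = 17.8 μm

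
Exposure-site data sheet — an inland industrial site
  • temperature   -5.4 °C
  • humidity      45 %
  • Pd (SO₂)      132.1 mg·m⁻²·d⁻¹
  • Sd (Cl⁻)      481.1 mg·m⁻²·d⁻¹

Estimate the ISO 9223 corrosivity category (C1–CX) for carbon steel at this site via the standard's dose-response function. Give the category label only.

C2

carbon steel: f(T) = +0.150·(T−10) [T≤10 °C] = -2.3100
  sulphur-dioxide contribution → 5.476 μm/a
  chloride contribution → 16.7 μm/a
  total first-year rate 22.18 μm/a
22.2 μm/a falls in (1.3, 25] for carbon steel → category C2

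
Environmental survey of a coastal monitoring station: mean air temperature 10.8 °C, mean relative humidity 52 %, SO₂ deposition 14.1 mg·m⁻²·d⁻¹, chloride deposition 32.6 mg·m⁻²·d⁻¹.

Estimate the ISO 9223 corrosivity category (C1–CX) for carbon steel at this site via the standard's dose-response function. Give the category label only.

carbon steel: T>10 °C ⇒ hinge -0.054·(10.8−10) = -0.0432
  SO₂ term: 1.77·14.1^0.52·exp(0.02·52-0.0432) = 18.99
  Cl⁻ term: 0.102·32.6^0.62·exp(0.033·52+0.04·10.8) = 7.58
  sum: 18.99 + 7.58 → r_corr = 26.57 μm/a
26.6 μm/a falls in (25, 50] for carbon steel → category C3

C3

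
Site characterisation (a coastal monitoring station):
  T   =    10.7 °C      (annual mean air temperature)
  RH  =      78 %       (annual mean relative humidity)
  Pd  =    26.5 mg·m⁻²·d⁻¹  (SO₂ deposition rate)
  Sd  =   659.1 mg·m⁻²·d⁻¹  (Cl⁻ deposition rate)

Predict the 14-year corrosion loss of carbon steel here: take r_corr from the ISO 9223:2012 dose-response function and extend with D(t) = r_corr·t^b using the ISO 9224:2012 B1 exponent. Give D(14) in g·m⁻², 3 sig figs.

D(14) = 4.98e+03 g·m⁻²

carbon steel: temperature factor f = -0.054·(0.7) = -0.0378
  Pd branch = 1.77·Pd^0.52·e^(0.02·RH+f) = 44.58 μm/a
  Cl⁻ term: 0.102·659.1^0.62·exp(0.033·78+0.04·10.7) = 114.8
  sum: 44.58 + 114.8 → r_corr = 159.4 μm/a
Long-term exponent b (ISO 9224 Table 2, B1) = 0.523
  D(14) = 159.4 × 14^0.523 = 159.4 × 3.976 = 633.8 μm
  Mass loss = 633.8 μm × 7.85 g/cm³ = 4976 g·m⁻²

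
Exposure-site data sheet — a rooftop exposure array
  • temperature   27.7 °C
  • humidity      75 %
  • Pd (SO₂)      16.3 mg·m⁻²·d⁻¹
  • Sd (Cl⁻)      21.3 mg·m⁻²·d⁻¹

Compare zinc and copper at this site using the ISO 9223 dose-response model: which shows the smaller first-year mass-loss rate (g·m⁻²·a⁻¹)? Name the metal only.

copper

zinc: T>10 °C ⇒ hinge -0.071·(27.7−10) = -1.2567
  Pd branch = 0.0129·Pd^0.44·e^(0.046·RH+f) = 0.3949 μm/a
  Cl⁻ term: 0.0175·21.3^0.57·exp(0.008·75+0.085·27.7) = 1.92
  sum: 0.3949 + 1.92 → r_corr = 2.315 μm/a
  mass loss = 2.315 μm/a × 7.14 g/cm³ = 16.53 g·m⁻²·a⁻¹
copper: temperature factor f = -0.080·(17.7) = -1.4160
  SO₂ term: 0.0053·16.3^0.26·exp(0.059·75-1.4160) = 0.2219
  Sd branch = 0.01025·Sd^0.27·e^(0.036·RH+0.049·T) = 1.353 μm/a
  r_corr = 0.2219 + 1.353 = 1.575 μm/a
  mass loss = 1.575 μm/a × 8.96 g/cm³ = 14.12 g·m⁻²·a⁻¹
Ordering by g·m⁻²·a⁻¹: zinc (16.5) > copper (14.1)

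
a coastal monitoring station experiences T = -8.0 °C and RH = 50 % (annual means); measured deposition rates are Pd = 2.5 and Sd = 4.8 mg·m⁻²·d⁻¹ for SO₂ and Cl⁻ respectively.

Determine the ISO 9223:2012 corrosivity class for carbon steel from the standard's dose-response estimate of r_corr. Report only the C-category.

C2

carbon steel: temperature factor f = +0.150·(-18.0) = -2.7000
  Pd branch = 1.77·Pd^0.52·e^(0.02·RH+f) = 0.5207 μm/a
  Cl⁻ term: 0.102·4.8^0.62·exp(0.033·50+0.04·-8.0) = 1.02
  sum: 0.5207 + 1.02 → r_corr = 1.541 μm/a
1.54 μm/a falls in (1.3, 25] for carbon steel → category C2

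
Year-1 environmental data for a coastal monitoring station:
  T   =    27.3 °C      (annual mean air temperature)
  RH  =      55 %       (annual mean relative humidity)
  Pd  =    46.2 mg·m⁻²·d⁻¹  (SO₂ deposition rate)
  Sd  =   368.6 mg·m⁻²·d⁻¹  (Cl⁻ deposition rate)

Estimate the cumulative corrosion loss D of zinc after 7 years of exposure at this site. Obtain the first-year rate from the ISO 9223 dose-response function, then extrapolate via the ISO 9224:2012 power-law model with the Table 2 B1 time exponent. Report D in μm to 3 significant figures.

zinc: f(T) = -0.071·(T−10) [T>10 °C] = -1.2283
  Pd branch = 0.0129·Pd^0.44·e^(0.046·RH+f) = 0.2561 μm/a
  Cl⁻ term: 0.0175·368.6^0.57·exp(0.008·55+0.085·27.3) = 8.032
  r_corr = 0.2561 + 8.032 = 8.288 μm/a
ISO 9224: D(t) = r_corr · t^b with b = 0.813 (zinc, B1)
  D(7) = 8.288 × 7^0.813 = 8.288 × 4.865 = 40.32 μm

D(7) = 40.3 μm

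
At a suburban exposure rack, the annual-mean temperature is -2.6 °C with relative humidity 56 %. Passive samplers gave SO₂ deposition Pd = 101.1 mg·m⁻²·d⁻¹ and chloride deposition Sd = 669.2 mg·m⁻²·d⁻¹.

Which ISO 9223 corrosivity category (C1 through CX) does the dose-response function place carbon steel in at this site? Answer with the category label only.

C3

carbon steel: f(T) = +0.150·(T−10) [T≤10 °C] = -1.8900
  SO₂ term: 1.77·101.1^0.52·exp(0.02·56-1.8900) = 9.037
  Cl⁻ term: 0.102·669.2^0.62·exp(0.033·56+0.04·-2.6) = 32.95
  sum: 9.037 + 32.95 → r_corr = 41.99 μm/a
Category bounds: 25…50 μm/a bracket r_corr ⇒ C3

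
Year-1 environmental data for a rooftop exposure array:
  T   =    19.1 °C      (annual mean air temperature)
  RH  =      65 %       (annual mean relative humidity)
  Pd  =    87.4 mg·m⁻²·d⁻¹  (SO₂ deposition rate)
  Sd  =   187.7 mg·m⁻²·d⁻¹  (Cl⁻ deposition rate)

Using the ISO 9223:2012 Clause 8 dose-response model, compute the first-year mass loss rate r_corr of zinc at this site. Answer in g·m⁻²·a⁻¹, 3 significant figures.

zinc: temperature factor f = -0.071·(9.1) = -0.6461
  sulphur-dioxide contribution → 0.9612 μm/a
  chloride contribution → 2.95 μm/a
  ⇒ r_corr(zinc) = 3.911 μm/a
Convert to mass loss: 3.911 μm/a × 7.14 g/cm³ = 27.93 g·m⁻²·a⁻¹

r_corr = 27.9 g·m⁻²·a⁻¹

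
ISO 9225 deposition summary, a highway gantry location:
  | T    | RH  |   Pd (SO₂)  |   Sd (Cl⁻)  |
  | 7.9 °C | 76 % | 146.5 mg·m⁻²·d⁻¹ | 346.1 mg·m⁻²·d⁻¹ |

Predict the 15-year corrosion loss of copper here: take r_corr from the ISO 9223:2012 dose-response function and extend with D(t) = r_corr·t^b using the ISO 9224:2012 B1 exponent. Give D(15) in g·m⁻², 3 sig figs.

copper: temperature factor f = +0.126·(-2.1) = -0.2646
  Pd branch = 0.0053·Pd^0.26·e^(0.059·RH+f) = 1.318 μm/a
  Sd branch = 0.01025·Sd^0.27·e^(0.036·RH+0.049·T) = 1.129 μm/a
  r_corr = 1.318 + 1.129 = 2.447 μm/a
Power-law: D(15) = r_corr · 15^0.667
  D(15) = 2.447 × 15^0.667 = 2.447 × 6.088 = 14.89 μm
  Mass loss = 14.89 μm × 8.96 g/cm³ = 133.5 g·m⁻²

D(15) = 133 g·m⁻²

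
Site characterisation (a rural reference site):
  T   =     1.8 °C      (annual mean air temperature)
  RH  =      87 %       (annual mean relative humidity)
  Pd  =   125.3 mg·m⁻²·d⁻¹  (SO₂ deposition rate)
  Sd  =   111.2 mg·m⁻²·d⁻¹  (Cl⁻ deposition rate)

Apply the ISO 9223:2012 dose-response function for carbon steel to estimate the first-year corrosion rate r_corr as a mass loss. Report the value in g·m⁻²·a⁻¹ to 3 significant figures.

carbon steel: T≤10 °C ⇒ hinge +0.150·(1.8−10) = -1.2300
  sulphur-dioxide contribution → 36.34 μm/a
  chloride contribution → 35.92 μm/a
  ⇒ r_corr(carbon steel) = 72.26 μm/a
Convert to mass loss: 72.26 μm/a × 7.85 g/cm³ = 567.2 g·m⁻²·a⁻¹

r_corr = 567 g·m⁻²·a⁻¹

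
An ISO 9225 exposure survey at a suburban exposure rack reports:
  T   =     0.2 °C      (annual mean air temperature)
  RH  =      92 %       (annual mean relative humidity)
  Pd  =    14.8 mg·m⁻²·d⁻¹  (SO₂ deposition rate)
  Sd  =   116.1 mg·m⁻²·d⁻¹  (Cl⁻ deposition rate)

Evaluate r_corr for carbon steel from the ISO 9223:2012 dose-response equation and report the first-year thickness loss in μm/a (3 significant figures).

carbon steel: temperature factor f = +0.150·(-9.8) = -1.4700
  sulphur-dioxide contribution → 10.4 μm/a
  chloride contribution → 40.81 μm/a
  ⇒ r_corr(carbon steel) = 51.22 μm/a

r_corr = 51.2 μm/a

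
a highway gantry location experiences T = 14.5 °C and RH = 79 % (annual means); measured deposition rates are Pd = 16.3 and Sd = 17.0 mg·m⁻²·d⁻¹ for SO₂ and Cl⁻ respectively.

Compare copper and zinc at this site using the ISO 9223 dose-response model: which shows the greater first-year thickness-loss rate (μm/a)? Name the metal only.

zinc

copper: T>10 °C ⇒ hinge -0.080·(14.5−10) = -0.3600
  Pd branch = 0.0053·Pd^0.26·e^(0.059·RH+f) = 0.8079 μm/a
  Sd branch = 0.01025·Sd^0.27·e^(0.036·RH+0.049·T) = 0.7703 μm/a
  sum: 0.8079 + 0.7703 → r_corr = 1.578 μm/a
zinc: f(T) = -0.071·(T−10) [T>10 °C] = -0.3195
  Pd branch = 0.0129·Pd^0.44·e^(0.046·RH+f) = 1.212 μm/a
  Sd branch = 0.0175·Sd^0.57·e^(0.008·RH+0.085·T) = 0.5677 μm/a
  sum: 1.212 + 0.5677 → r_corr = 1.779 μm/a
Ordering by μm/a: zinc (1.78) > copper (1.58)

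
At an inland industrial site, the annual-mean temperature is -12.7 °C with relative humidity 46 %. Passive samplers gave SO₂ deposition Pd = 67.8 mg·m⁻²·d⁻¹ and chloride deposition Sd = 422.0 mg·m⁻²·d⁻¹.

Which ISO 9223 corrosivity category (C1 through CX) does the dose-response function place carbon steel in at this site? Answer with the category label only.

carbon steel: f(T) = +0.150·(T−10) [T≤10 °C] = -3.4050
  SO₂ term: 1.77·67.8^0.52·exp(0.02·46-3.4050) = 1.321
  Sd branch = 0.102·Sd^0.62·e^(0.033·RH+0.04·T) = 11.88 μm/a
  r_corr = 1.321 + 11.88 = 13.2 μm/a
Category bounds: 1.3…25 μm/a bracket r_corr ⇒ C2

C2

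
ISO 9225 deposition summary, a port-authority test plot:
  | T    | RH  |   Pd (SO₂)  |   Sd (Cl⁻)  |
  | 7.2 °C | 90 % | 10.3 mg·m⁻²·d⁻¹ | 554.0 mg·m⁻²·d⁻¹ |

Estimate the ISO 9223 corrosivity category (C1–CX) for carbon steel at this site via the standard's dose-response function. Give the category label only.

C5

carbon steel: temperature factor f = +0.150·(-2.8) = -0.4200
  Pd branch = 1.77·Pd^0.52·e^(0.02·RH+f) = 23.66 μm/a
  Sd branch = 0.102·Sd^0.62·e^(0.033·RH+0.04·T) = 133.2 μm/a
  sum: 23.66 + 133.2 → r_corr = 156.9 μm/a
Category bounds: 80…200 μm/a bracket r_corr ⇒ C5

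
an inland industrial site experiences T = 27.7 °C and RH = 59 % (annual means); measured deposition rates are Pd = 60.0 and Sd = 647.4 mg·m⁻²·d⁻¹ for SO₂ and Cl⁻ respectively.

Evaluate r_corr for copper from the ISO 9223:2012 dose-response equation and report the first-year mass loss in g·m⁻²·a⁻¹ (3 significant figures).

r_corr = 18.2 g·m⁻²·a⁻¹

copper: temperature factor f = -0.080·(17.7) = -1.4160
  Pd branch = 0.0053·Pd^0.26·e^(0.059·RH+f) = 0.1212 μm/a
  Sd branch = 0.01025·Sd^0.27·e^(0.036·RH+0.049·T) = 1.913 μm/a
  sum: 0.1212 + 1.913 → r_corr = 2.034 μm/a
Convert to mass loss: 2.034 μm/a × 8.96 g/cm³ = 18.22 g·m⁻²·a⁻¹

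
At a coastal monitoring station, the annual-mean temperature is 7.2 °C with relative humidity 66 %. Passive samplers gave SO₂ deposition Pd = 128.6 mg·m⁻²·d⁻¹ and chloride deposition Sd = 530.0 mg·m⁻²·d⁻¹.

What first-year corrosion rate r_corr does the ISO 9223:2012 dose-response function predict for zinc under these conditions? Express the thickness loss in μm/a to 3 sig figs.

r_corr = 4.00 μm/a

zinc: temperature factor f = +0.038·(-2.8) = -0.1064
  sulphur-dioxide contribution → 2.046 μm/a
  chloride contribution → 1.954 μm/a
  total first-year rate 4 μm/a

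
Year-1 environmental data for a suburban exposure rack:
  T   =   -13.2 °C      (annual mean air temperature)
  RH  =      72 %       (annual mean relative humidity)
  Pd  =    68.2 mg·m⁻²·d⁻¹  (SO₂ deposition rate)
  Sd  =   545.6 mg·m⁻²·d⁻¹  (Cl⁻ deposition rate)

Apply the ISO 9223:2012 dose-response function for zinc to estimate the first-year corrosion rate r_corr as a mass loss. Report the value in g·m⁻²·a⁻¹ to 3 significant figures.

zinc: f(T) = +0.038·(T−10) [T≤10 °C] = -0.8816
  sulphur-dioxide contribution → 0.9396 μm/a
  chloride contribution → 0.3681 μm/a
  ⇒ r_corr(zinc) = 1.308 μm/a
Convert to mass loss: 1.308 μm/a × 7.14 g/cm³ = 9.337 g·m⁻²·a⁻¹

r_corr = 9.34 g·m⁻²·a⁻¹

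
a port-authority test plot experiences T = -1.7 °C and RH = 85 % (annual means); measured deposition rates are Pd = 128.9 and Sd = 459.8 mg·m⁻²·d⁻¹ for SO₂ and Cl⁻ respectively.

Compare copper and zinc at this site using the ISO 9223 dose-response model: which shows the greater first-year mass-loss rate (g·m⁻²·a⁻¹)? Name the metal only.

copper: T≤10 °C ⇒ hinge +0.126·(-1.7−10) = -1.4742
  SO₂ term: 0.0053·128.9^0.26·exp(0.059·85-1.4742) = 0.6467
  Cl⁻ term: 0.01025·459.8^0.27·exp(0.036·85+0.049·-1.7) = 1.053
  r_corr = 0.6467 + 1.053 = 1.7 μm/a
  mass loss = 1.7 μm/a × 8.96 g/cm³ = 15.23 g·m⁻²·a⁻¹
zinc: temperature factor f = +0.038·(-11.7) = -0.4446
  Pd branch = 0.0129·Pd^0.44·e^(0.046·RH+f) = 3.5 μm/a
  Sd branch = 0.0175·Sd^0.57·e^(0.008·RH+0.085·T) = 0.9846 μm/a
  sum: 3.5 + 0.9846 → r_corr = 4.485 μm/a
  mass loss = 4.485 μm/a × 7.14 g/cm³ = 32.02 g·m⁻²·a⁻¹
Ordering by g·m⁻²·a⁻¹: zinc (32) > copper (15.2)

zinc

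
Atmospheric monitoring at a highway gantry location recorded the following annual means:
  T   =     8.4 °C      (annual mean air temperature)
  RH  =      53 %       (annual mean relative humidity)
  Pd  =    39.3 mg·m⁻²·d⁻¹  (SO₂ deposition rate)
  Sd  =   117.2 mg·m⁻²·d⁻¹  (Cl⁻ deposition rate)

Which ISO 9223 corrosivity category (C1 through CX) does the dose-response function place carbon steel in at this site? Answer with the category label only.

C3

carbon steel: f(T) = +0.150·(T−10) [T≤10 °C] = -0.2400
  sulphur-dioxide contribution → 27.11 μm/a
  chloride contribution → 15.73 μm/a
  ⇒ r_corr(carbon steel) = 42.85 μm/a
Category bounds: 25…50 μm/a bracket r_corr ⇒ C3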